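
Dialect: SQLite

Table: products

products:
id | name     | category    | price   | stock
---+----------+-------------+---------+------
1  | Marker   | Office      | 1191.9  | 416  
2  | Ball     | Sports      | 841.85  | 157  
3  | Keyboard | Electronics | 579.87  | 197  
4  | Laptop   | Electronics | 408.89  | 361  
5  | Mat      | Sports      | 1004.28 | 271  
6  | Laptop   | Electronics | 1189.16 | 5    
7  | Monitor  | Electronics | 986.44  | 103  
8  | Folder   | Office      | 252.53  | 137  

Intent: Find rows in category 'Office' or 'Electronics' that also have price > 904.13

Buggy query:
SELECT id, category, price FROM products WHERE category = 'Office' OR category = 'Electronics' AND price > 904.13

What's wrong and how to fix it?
Bug: AND binds tighter than OR, so this parses as category = 'Office' OR (category = 'Electronics' AND price > 904.13)

Fix: Group the OR with parentheses (or use IN), then AND the threshold

Corrected query:
SELECT id, category, price FROM products WHERE (category = 'Office' OR category = 'Electronics') AND price > 904.13

Result:
id | category    | price  
---+-------------+--------
1  | Office      | 1191.9 
6  | Electronics | 1189.16
7  | Electronics | 986.44 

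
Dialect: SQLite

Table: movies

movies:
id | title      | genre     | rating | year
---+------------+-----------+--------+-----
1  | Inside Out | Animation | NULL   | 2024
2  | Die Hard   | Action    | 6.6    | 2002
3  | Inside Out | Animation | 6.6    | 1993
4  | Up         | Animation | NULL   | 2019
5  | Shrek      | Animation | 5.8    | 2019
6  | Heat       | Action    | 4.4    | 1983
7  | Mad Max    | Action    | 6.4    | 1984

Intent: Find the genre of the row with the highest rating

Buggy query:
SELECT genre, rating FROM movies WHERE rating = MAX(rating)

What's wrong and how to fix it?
Bug: MAX(rating) is an aggregate and cannot be used directly in WHERE

Fix: Use a subquery: WHERE rating = (SELECT MAX(rating) FROM movies)

Corrected query:
SELECT genre, rating FROM movies WHERE rating = (SELECT MAX(rating) FROM movies)

Result:
genre     | rating
----------+-------
Action    | 6.6   
Animation | 6.6   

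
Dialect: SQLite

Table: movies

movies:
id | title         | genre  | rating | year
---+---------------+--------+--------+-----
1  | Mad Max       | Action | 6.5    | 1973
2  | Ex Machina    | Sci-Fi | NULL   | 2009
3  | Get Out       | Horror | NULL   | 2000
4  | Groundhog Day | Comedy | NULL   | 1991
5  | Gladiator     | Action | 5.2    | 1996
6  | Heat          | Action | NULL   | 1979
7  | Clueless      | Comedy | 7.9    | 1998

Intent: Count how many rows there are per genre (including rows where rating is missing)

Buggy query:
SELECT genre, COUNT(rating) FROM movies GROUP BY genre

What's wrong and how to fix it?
Bug: COUNT(column) counts non-NULL values only; rows with NULL rating aren't counted

Fix: Replace COUNT(rating) with COUNT(*)

Corrected query:
SELECT genre, COUNT(*) FROM movies GROUP BY genre

Result:
genre  | COUNT(*)
-------+---------
Action | 3       
Comedy | 2       
Horror | 1       
Sci-Fi | 1       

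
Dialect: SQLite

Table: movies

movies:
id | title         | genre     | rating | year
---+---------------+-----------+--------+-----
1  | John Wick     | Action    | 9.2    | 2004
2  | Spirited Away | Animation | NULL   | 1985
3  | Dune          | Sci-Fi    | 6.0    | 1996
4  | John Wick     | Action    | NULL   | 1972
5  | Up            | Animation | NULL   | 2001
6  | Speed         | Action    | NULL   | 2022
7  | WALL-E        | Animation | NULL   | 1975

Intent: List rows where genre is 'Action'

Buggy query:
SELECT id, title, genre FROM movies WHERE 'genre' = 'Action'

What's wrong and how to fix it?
Bug: 'genre' in single quotes is a string literal, not the column; the comparison is literal-vs-literal and never true

Fix: Reference the column as genre without single quotes

Corrected query:
SELECT id, title, genre FROM movies WHERE genre = 'Action'

Result:
id | title     | genre 
---+-----------+-------
1  | John Wick | Action
4  | John Wick | Action
6  | Speed     | Action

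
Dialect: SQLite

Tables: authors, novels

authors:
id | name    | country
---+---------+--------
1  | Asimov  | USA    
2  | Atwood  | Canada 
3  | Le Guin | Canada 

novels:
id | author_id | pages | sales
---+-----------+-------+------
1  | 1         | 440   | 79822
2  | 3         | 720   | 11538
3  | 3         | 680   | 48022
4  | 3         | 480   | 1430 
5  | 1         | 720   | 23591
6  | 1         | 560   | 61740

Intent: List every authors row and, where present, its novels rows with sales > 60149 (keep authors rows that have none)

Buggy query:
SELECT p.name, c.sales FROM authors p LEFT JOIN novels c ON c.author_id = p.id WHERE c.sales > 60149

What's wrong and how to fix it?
Bug: A WHERE condition on the right-hand table after LEFT JOIN drops unmatched parents

Fix: Move the right-table condition into the ON clause so unmatched parents are kept

Corrected query:
SELECT p.name, c.sales FROM authors p LEFT JOIN novels c ON c.author_id = p.id AND c.sales > 60149

Result:
name    | sales
--------+------
Asimov  | 61740
Asimov  | 79822
Atwood  | NULL 
Le Guin | NULL 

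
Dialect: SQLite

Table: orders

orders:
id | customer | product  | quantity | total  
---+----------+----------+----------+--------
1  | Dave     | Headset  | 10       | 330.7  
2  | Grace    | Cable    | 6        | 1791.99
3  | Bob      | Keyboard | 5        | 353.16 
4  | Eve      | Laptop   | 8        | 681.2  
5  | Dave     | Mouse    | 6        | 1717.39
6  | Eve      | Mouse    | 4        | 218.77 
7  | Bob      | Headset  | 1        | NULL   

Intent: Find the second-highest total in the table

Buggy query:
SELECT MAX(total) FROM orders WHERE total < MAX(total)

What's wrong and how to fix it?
Bug: The inner MAX is an aggregate inside WHERE, which is not allowed

Fix: Put the inner MAX in a scalar subquery

Corrected query:
SELECT MAX(total) FROM orders WHERE total < (SELECT MAX(total) FROM orders)

Result:
MAX(total)
----------
1717.39   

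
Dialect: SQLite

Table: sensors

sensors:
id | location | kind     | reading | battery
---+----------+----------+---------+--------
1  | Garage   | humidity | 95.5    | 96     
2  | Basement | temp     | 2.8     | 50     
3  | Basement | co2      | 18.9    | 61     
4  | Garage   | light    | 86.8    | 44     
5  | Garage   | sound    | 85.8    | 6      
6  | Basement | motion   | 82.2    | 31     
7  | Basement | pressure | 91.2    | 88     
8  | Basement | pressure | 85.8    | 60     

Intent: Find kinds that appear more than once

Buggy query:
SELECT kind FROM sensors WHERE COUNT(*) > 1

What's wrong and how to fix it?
Bug: WHERE can't reference COUNT(*); aggregates are computed after WHERE

Fix: Group first, then use HAVING for the count condition

Corrected query:
SELECT kind FROM sensors GROUP BY kind HAVING COUNT(*) > 1

Result:
kind    
--------
pressure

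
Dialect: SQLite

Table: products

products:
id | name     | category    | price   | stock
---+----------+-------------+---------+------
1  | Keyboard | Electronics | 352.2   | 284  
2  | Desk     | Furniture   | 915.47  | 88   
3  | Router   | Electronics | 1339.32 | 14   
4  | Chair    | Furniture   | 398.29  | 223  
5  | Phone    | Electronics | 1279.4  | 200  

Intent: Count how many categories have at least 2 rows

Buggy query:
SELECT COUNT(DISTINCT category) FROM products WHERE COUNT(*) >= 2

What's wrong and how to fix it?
Bug: COUNT(*) cannot appear in WHERE; the per-group count doesn't exist yet

Fix: Group first with HAVING COUNT(*) >= 2, then COUNT the resulting groups

Corrected query:
SELECT COUNT(*) FROM (SELECT category FROM products GROUP BY category HAVING COUNT(*) >= 2)

Result:
COUNT(*)
--------
2       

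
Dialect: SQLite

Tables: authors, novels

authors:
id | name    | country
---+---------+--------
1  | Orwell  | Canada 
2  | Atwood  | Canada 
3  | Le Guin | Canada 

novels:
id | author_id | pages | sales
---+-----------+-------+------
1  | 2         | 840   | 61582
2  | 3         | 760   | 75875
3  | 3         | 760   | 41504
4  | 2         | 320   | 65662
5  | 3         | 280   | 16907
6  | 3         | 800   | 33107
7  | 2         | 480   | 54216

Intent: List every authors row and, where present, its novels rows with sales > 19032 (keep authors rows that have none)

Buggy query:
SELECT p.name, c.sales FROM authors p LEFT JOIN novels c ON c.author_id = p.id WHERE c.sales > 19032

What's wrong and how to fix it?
Bug: Filtering c.sales in WHERE discards the NULL rows produced by LEFT JOIN, turning it into an inner join

Fix: Put 'c.sales > 19032' in the JOIN's ON clause instead of WHERE

Corrected query:
SELECT p.name, c.sales FROM authors p LEFT JOIN novels c ON c.author_id = p.id AND c.sales > 19032

Result:
name    | sales
--------+------
Orwell  | NULL 
Atwood  | 54216
Atwood  | 61582
Atwood  | 65662
Le Guin | 33107
Le Guin | 41504
Le Guin | 75875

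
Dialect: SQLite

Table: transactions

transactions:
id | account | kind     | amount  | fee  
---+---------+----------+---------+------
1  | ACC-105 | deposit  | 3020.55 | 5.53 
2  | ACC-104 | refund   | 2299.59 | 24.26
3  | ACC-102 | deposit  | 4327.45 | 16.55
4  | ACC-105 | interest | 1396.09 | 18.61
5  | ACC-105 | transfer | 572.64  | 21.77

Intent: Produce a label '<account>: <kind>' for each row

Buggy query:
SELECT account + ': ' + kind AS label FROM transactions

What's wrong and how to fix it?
Bug: '+' is numeric addition; on text columns SQLite converts them to 0 instead of concatenating

Fix: Use the || operator for string concatenation

Corrected query:
SELECT account || ': ' || kind AS label FROM transactions

Result:
label            
-----------------
ACC-105: deposit 
ACC-104: refund  
ACC-102: deposit 
ACC-105: interest
ACC-105: transfer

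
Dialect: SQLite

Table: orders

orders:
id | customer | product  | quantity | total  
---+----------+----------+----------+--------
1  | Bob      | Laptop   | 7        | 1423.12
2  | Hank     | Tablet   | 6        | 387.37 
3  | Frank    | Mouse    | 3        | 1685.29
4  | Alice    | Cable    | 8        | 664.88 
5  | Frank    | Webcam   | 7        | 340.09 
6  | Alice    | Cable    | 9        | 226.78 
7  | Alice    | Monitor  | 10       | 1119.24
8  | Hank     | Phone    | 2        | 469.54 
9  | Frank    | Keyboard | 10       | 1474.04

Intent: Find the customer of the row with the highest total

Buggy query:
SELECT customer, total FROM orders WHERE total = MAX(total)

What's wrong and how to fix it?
Bug: MAX(total) is an aggregate and cannot be used directly in WHERE

Fix: Wrap MAX in a scalar subquery so WHERE compares against a single value

Corrected query:
SELECT customer, total FROM orders WHERE total = (SELECT MAX(total) FROM orders)

Result:
customer | total  
---------+--------
Frank    | 1685.29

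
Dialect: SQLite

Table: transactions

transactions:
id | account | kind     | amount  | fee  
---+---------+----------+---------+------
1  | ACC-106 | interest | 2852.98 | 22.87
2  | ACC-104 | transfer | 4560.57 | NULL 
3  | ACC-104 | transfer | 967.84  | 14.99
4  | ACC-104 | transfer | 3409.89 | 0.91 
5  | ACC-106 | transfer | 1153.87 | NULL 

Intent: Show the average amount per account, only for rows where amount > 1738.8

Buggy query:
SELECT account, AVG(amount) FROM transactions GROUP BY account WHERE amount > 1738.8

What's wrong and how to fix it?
Bug: WHERE cannot follow GROUP BY

Fix: Place WHERE between FROM and GROUP BY

Corrected query:
SELECT account, AVG(amount) FROM transactions WHERE amount > 1738.8 GROUP BY account

Result:
account | AVG(amount)
--------+------------
ACC-104 | 3985.23    
ACC-106 | 2852.98    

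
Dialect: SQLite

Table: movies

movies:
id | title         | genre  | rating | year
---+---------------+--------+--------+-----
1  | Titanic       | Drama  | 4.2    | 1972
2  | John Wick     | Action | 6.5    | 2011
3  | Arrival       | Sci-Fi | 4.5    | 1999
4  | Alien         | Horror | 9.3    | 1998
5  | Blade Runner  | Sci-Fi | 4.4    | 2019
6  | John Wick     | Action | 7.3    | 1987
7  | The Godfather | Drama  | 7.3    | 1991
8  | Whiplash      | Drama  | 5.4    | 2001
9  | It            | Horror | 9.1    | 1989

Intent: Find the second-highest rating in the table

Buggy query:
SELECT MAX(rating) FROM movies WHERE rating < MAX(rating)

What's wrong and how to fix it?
Bug: The inner MAX is an aggregate inside WHERE, which is not allowed

Fix: Put the inner MAX in a scalar subquery

Corrected query:
SELECT MAX(rating) FROM movies WHERE rating < (SELECT MAX(rating) FROM movies)

Result:
MAX(rating)
-----------
9.1        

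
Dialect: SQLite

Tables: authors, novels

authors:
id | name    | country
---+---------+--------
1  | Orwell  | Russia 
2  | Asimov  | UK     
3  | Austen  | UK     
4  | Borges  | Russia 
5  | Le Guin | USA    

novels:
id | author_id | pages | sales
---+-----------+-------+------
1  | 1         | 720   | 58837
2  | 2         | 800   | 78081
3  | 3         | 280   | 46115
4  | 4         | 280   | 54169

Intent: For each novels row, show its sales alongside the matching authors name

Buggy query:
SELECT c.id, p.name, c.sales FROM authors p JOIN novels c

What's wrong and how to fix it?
Bug: JOIN with no ON clause produces a cartesian product; every novels row pairs with every authors row

Fix: Add ON c.author_id = p.id to the JOIN

Corrected query:
SELECT c.id, p.name, c.sales FROM authors p JOIN novels c ON c.author_id = p.id

Result:
id | name   | sales
---+--------+------
1  | Orwell | 58837
2  | Asimov | 78081
3  | Austen | 46115
4  | Borges | 54169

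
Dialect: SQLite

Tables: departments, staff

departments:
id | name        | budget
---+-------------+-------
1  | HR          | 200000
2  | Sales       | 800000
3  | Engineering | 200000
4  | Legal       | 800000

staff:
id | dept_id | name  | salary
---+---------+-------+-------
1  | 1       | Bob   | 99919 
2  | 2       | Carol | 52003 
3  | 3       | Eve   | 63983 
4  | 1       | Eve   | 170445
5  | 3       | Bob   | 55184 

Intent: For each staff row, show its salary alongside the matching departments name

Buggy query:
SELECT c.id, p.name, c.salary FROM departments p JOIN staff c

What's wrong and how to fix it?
Bug: Missing join condition: each staff row is matched to all departments rows instead of just its own

Fix: Specify the join condition linking the foreign key to the parent id

Corrected query:
SELECT c.id, p.name, c.salary FROM departments p JOIN staff c ON c.dept_id = p.id

Result:
id | name        | salary
---+-------------+-------
1  | HR          | 99919 
2  | Sales       | 52003 
3  | Engineering | 63983 
4  | HR          | 170445
5  | Engineering | 55184 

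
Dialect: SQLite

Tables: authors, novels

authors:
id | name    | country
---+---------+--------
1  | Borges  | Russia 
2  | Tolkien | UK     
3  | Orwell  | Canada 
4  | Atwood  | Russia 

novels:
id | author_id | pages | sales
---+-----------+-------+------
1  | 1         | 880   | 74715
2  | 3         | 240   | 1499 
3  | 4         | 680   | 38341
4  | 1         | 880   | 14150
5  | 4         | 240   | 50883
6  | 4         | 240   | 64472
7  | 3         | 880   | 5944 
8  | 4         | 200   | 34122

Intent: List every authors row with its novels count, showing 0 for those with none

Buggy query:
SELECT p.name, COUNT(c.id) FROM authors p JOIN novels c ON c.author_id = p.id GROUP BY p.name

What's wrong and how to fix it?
Bug: INNER JOIN drops authors rows that have no matching novels rows

Fix: Use LEFT JOIN so parents without children still appear (COUNT(c.id) gives 0)

Corrected query:
SELECT p.name, COUNT(c.id) FROM authors p LEFT JOIN novels c ON c.author_id = p.id GROUP BY p.name

Result:
name    | COUNT(c.id)
--------+------------
Atwood  | 4          
Borges  | 2          
Orwell  | 2          
Tolkien | 0          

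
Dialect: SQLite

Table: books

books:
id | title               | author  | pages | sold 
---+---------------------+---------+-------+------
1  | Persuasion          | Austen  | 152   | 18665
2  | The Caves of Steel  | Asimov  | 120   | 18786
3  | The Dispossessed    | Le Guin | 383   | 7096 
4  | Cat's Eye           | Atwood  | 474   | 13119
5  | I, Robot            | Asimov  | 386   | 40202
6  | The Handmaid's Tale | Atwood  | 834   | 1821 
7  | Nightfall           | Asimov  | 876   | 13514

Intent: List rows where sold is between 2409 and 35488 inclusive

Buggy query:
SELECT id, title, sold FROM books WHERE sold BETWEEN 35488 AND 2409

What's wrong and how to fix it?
Bug: The bounds are reversed; BETWEEN a AND b requires a <= b to match anything

Fix: Swap the bounds so the smaller value comes first

Corrected query:
SELECT id, title, sold FROM books WHERE sold BETWEEN 2409 AND 35488

Result:
id | title              | sold 
---+--------------------+------
1  | Persuasion         | 18665
2  | The Caves of Steel | 18786
3  | The Dispossessed   | 7096 
4  | Cat's Eye          | 13119
7  | Nightfall          | 13514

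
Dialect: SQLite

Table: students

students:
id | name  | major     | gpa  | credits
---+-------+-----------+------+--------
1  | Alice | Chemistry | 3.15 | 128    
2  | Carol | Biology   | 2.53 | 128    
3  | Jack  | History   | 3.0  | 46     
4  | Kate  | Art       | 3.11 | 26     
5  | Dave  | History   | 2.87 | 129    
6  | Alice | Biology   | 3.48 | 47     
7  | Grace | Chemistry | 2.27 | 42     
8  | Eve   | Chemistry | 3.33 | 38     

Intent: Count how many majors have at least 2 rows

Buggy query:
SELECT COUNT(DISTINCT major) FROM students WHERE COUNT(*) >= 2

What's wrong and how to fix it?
Bug: COUNT(*) cannot appear in WHERE; the per-group count doesn't exist yet

Fix: Group first with HAVING COUNT(*) >= 2, then COUNT the resulting groups

Corrected query:
SELECT COUNT(*) FROM (SELECT major FROM students GROUP BY major HAVING COUNT(*) >= 2)

Result:
COUNT(*)
--------
3       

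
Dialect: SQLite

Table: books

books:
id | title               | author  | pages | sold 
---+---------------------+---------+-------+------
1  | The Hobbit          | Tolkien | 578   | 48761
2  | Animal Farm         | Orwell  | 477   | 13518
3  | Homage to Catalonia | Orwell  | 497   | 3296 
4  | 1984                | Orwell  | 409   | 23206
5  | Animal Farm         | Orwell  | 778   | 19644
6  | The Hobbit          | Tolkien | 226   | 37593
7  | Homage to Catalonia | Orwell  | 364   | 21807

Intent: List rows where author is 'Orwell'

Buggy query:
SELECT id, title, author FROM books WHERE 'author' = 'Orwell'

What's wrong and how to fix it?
Bug: 'author' in single quotes is a string literal, not the column; the comparison is literal-vs-literal and never true

Fix: Remove the quotes around the column name (or use double quotes for an identifier)

Corrected query:
SELECT id, title, author FROM books WHERE author = 'Orwell'

Result:
id | title               | author
---+---------------------+-------
2  | Animal Farm         | Orwell
3  | Homage to Catalonia | Orwell
4  | 1984                | Orwell
5  | Animal Farm         | Orwell
7  | Homage to Catalonia | Orwell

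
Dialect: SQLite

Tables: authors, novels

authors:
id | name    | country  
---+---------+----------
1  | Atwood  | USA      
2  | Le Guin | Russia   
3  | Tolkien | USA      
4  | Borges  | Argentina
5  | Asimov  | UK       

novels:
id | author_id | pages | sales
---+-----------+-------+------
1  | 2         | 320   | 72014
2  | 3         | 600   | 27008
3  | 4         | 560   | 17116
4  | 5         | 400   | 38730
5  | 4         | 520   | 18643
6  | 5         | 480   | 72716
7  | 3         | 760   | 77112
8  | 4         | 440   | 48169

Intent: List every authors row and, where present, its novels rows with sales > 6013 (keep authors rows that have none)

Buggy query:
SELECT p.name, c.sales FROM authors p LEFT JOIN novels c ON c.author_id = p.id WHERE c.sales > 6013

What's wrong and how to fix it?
Bug: A WHERE condition on the right-hand table after LEFT JOIN drops unmatched parents

Fix: Put 'c.sales > 6013' in the JOIN's ON clause instead of WHERE

Corrected query:
SELECT p.name, c.sales FROM authors p LEFT JOIN novels c ON c.author_id = p.id AND c.sales > 6013

Result:
name    | sales
--------+------
Atwood  | NULL 
Le Guin | 72014
Tolkien | 27008
Tolkien | 77112
Borges  | 17116
Borges  | 18643
Borges  | 48169
Asimov  | 38730
Asimov  | 72716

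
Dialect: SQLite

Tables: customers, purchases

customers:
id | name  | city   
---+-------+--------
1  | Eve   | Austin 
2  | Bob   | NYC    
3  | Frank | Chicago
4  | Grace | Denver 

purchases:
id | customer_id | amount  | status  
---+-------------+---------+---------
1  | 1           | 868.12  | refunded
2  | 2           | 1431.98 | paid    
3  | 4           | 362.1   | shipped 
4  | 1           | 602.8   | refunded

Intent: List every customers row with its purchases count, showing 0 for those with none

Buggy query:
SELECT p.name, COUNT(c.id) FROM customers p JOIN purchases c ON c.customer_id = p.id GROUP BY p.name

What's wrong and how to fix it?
Bug: INNER JOIN drops customers rows that have no matching purchases rows

Fix: Switch to LEFT JOIN to retain unmatched parent rows

Corrected query:
SELECT p.name, COUNT(c.id) FROM customers p LEFT JOIN purchases c ON c.customer_id = p.id GROUP BY p.name

Result:
name  | COUNT(c.id)
------+------------
Bob   | 1          
Eve   | 2          
Frank | 0          
Grace | 1          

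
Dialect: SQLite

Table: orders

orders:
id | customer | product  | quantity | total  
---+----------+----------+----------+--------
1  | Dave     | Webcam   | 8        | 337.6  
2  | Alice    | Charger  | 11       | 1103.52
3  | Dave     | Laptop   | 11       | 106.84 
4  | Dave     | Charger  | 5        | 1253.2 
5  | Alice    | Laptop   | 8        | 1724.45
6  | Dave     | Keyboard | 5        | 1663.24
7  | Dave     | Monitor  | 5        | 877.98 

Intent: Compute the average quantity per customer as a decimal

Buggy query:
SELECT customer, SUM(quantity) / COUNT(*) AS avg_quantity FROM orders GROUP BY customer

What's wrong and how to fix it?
Bug: SUM(quantity) and COUNT(*) are both integers; the division truncates the fractional part

Fix: Multiply by 1.0 (or CAST to REAL) to force floating-point division

Corrected query:
SELECT customer, SUM(quantity) * 1.0 / COUNT(*) AS avg_quantity FROM orders GROUP BY customer

Result:
customer | avg_quantity
---------+-------------
Alice    | 9.5         
Dave     | 6.8         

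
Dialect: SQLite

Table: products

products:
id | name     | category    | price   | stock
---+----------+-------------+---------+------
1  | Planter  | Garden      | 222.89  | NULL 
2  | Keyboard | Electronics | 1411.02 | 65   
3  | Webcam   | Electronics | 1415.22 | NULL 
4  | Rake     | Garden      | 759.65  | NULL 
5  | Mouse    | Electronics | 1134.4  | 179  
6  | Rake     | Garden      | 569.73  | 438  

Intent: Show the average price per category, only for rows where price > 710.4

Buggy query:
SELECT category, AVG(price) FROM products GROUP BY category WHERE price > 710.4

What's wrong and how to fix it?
Bug: Row-level WHERE must come before GROUP BY in the clause order

Fix: Move the WHERE clause before GROUP BY

Corrected query:
SELECT category, AVG(price) FROM products WHERE price > 710.4 GROUP BY category

Result:
category    | AVG(price) 
------------+------------
Electronics | 1320.213333
Garden      | 759.65     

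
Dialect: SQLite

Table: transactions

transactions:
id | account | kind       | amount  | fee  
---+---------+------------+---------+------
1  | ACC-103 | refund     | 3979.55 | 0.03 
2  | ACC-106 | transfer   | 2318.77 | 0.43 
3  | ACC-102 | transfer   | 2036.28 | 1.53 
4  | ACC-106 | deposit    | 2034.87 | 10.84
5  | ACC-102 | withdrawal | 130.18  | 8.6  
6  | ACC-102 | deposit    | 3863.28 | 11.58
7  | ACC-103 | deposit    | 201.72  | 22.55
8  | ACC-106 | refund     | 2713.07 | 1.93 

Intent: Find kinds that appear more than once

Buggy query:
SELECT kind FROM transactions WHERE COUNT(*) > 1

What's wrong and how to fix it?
Bug: COUNT(*) is an aggregate and cannot be used in WHERE

Fix: Group first, then use HAVING for the count condition

Corrected query:
SELECT kind FROM transactions GROUP BY kind HAVING COUNT(*) > 1

Result:
kind    
--------
deposit 
refund  
transfer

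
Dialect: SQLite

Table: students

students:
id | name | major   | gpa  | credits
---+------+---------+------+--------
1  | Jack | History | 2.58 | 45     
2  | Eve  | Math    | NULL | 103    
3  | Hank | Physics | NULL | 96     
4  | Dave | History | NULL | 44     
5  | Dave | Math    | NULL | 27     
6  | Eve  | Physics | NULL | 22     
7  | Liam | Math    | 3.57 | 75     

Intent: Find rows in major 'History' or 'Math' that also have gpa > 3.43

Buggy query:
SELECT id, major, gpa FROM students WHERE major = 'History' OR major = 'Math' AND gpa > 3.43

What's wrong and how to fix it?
Bug: AND binds tighter than OR, so this parses as major = 'History' OR (major = 'Math' AND gpa > 3.43)

Fix: Add parentheses around the OR so the AND applies to both alternatives

Corrected query:
SELECT id, major, gpa FROM students WHERE (major = 'History' OR major = 'Math') AND gpa > 3.43

Result:
id | major | gpa 
---+-------+-----
7  | Math  | 3.57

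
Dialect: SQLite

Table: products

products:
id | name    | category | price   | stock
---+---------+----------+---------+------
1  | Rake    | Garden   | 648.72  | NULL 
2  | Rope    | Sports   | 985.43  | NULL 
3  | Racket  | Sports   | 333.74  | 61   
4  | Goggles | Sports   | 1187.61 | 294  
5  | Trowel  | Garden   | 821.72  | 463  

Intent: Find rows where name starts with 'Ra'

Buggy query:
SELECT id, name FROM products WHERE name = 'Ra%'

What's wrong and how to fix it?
Bug: Wildcards only work with LIKE; '=' treats '%' as a literal character

Fix: Replace '=' with LIKE so 'Ra%' is treated as a pattern

Corrected query:
SELECT id, name FROM products WHERE name LIKE 'Ra%'

Result:
id | name  
---+-------
1  | Rake  
3  | Racket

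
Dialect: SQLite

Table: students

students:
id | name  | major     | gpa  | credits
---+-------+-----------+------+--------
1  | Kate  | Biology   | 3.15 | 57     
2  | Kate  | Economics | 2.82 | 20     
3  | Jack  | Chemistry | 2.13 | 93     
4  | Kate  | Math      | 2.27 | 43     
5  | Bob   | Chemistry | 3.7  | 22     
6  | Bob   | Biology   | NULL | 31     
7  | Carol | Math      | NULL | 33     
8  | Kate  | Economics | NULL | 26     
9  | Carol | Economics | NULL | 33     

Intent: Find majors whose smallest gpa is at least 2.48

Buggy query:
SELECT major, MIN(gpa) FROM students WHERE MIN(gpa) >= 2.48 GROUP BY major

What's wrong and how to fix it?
Bug: Aggregates like MIN are computed per group after WHERE runs

Fix: Use HAVING for the per-group MIN condition

Corrected query:
SELECT major, MIN(gpa) FROM students GROUP BY major HAVING MIN(gpa) >= 2.48

Result:
major     | MIN(gpa)
----------+---------
Biology   | 3.15    
Economics | 2.82    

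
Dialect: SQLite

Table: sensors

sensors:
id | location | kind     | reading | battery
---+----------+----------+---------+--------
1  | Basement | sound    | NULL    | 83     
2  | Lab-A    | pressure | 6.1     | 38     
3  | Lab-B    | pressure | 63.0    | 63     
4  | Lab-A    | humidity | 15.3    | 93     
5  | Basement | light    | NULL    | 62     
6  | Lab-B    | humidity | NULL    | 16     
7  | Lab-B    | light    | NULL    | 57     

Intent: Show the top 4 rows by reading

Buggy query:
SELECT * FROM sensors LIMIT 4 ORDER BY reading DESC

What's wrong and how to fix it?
Bug: ORDER BY cannot follow LIMIT; LIMIT is the final clause

Fix: Sort with ORDER BY, then apply LIMIT

Corrected query:
SELECT * FROM sensors ORDER BY reading DESC LIMIT 4

Result:
id | location | kind     | reading | battery
---+----------+----------+---------+--------
3  | Lab-B    | pressure | 63      | 63     
4  | Lab-A    | humidity | 15.3    | 93     
2  | Lab-A    | pressure | 6.1     | 38     
1  | Basement | sound    | NULL    | 83     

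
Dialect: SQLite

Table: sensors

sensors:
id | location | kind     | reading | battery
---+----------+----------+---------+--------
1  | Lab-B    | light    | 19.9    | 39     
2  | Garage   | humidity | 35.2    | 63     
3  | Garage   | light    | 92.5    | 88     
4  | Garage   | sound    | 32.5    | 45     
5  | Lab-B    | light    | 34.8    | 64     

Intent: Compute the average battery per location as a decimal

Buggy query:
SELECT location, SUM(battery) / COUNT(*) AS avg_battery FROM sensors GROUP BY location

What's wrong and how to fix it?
Bug: SUM(battery) and COUNT(*) are both integers; the division truncates the fractional part

Fix: Multiply by 1.0 (or CAST to REAL) to force floating-point division

Corrected query:
SELECT location, SUM(battery) * 1.0 / COUNT(*) AS avg_battery FROM sensors GROUP BY location

Result:
location | avg_battery
---------+------------
Garage   | 65.333333  
Lab-B    | 51.5       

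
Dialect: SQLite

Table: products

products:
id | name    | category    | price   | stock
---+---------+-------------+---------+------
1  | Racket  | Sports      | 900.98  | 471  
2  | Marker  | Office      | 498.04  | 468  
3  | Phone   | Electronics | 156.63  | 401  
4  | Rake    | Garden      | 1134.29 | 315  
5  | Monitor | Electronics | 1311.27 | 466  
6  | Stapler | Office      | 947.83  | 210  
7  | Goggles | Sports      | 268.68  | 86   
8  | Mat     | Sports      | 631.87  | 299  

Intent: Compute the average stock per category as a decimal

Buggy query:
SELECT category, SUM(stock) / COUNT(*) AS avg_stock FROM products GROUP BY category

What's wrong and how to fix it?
Bug: Both operands are integers, so '/' performs integer division and truncates

Fix: Multiply by 1.0 (or CAST to REAL) to force floating-point division

Corrected query:
SELECT category, SUM(stock) * 1.0 / COUNT(*) AS avg_stock FROM products GROUP BY category

Result:
category    | avg_stock 
------------+-----------
Electronics | 433.5     
Garden      | 315       
Office      | 339       
Sports      | 285.333333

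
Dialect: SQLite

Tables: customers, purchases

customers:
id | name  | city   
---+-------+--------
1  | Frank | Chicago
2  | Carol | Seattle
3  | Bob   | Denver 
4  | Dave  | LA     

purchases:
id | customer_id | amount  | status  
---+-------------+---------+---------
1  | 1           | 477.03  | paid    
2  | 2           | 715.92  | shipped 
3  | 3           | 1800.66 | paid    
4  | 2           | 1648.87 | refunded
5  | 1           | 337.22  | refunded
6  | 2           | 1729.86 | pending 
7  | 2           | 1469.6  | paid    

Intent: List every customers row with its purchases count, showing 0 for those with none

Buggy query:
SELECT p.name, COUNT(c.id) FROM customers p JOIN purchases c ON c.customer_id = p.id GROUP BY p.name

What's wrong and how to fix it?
Bug: INNER JOIN drops customers rows that have no matching purchases rows

Fix: Switch to LEFT JOIN to retain unmatched parent rows

Corrected query:
SELECT p.name, COUNT(c.id) FROM customers p LEFT JOIN purchases c ON c.customer_id = p.id GROUP BY p.name

Result:
name  | COUNT(c.id)
------+------------
Bob   | 1          
Carol | 4          
Dave  | 0          
Frank | 2          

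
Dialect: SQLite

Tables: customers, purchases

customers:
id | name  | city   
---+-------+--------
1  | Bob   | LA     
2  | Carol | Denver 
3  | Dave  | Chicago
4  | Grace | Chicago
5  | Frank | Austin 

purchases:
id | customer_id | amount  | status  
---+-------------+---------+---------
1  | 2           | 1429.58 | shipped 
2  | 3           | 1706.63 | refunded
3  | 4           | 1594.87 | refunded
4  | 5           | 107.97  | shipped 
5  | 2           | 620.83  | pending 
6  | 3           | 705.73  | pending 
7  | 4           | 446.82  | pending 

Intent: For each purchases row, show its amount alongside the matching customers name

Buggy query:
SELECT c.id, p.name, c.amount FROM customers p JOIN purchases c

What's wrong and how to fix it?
Bug: Missing join condition: each purchases row is matched to all customers rows instead of just its own

Fix: Add ON c.customer_id = p.id to the JOIN

Corrected query:
SELECT c.id, p.name, c.amount FROM customers p JOIN purchases c ON c.customer_id = p.id

Result:
id | name  | amount 
---+-------+--------
1  | Carol | 1429.58
2  | Dave  | 1706.63
3  | Grace | 1594.87
4  | Frank | 107.97 
5  | Carol | 620.83 
6  | Dave  | 705.73 
7  | Grace | 446.82 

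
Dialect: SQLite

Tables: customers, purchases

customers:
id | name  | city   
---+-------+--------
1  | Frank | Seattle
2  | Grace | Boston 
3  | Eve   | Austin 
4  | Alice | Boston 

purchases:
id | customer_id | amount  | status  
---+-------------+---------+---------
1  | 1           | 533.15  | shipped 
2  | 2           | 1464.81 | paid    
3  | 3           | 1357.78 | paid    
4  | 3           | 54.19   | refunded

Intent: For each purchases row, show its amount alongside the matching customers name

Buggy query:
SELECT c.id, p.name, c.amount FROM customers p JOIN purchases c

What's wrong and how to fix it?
Bug: Missing join condition: each purchases row is matched to all customers rows instead of just its own

Fix: Specify the join condition linking the foreign key to the parent id

Corrected query:
SELECT c.id, p.name, c.amount FROM customers p JOIN purchases c ON c.customer_id = p.id

Result:
id | name  | amount 
---+-------+--------
1  | Frank | 533.15 
2  | Grace | 1464.81
3  | Eve   | 1357.78
4  | Eve   | 54.19  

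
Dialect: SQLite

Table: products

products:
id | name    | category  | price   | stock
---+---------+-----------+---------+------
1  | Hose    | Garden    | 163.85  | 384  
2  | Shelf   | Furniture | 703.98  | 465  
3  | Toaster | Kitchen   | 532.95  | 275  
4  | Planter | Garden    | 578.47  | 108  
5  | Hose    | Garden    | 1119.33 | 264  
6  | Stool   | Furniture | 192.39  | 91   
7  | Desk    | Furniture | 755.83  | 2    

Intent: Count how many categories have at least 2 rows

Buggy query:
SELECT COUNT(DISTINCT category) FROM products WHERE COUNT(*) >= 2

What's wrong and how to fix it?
Bug: WHERE filters individual rows, not groups, so a group-level COUNT is invalid there

Fix: Use a subquery that GROUPs and filters with HAVING, then count its rows

Corrected query:
SELECT COUNT(*) FROM (SELECT category FROM products GROUP BY category HAVING COUNT(*) >= 2)

Result:
COUNT(*)
--------
2       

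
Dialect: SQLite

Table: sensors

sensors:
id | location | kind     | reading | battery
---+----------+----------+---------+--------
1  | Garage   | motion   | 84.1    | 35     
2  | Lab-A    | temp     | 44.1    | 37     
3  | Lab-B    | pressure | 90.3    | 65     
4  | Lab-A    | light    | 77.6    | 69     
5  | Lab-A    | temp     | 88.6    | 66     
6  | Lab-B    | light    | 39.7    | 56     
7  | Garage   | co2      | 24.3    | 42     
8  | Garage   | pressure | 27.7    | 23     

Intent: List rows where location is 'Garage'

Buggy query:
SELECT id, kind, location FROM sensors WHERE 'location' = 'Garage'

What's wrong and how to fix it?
Bug: 'location' in single quotes is a string literal, not the column; the comparison is literal-vs-literal and never true

Fix: Reference the column as location without single quotes

Corrected query:
SELECT id, kind, location FROM sensors WHERE location = 'Garage'

Result:
id | kind     | location
---+----------+---------
1  | motion   | Garage  
7  | co2      | Garage  
8  | pressure | Garage  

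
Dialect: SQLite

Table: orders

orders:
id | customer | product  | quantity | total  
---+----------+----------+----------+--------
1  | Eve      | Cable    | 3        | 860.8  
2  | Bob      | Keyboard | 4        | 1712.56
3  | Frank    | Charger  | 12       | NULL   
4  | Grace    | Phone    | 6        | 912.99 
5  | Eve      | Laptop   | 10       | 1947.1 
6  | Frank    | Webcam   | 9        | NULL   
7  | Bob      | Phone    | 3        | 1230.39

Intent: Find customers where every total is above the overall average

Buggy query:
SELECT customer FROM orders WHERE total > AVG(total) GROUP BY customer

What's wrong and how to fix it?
Bug: AVG() is an aggregate; it can't sit directly in WHERE

Fix: Use a subquery for AVG and a HAVING MIN(...) filter so the condition holds for every row in the group

Corrected query:
SELECT customer FROM orders GROUP BY customer HAVING MIN(total) > (SELECT AVG(total) FROM orders)

Result:
(no rows)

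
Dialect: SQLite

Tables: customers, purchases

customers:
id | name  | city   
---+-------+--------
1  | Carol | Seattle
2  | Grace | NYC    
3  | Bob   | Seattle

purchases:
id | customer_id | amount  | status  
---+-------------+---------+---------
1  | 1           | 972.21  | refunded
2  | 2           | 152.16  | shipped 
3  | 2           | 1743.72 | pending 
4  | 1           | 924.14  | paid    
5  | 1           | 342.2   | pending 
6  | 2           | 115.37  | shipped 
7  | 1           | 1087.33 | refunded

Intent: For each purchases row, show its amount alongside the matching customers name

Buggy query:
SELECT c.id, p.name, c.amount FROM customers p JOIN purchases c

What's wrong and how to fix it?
Bug: Missing join condition: each purchases row is matched to all customers rows instead of just its own

Fix: Add ON c.customer_id = p.id to the JOIN

Corrected query:
SELECT c.id, p.name, c.amount FROM customers p JOIN purchases c ON c.customer_id = p.id

Result:
id | name  | amount 
---+-------+--------
1  | Carol | 972.21 
2  | Grace | 152.16 
3  | Grace | 1743.72
4  | Carol | 924.14 
5  | Carol | 342.2  
6  | Grace | 115.37 
7  | Carol | 1087.33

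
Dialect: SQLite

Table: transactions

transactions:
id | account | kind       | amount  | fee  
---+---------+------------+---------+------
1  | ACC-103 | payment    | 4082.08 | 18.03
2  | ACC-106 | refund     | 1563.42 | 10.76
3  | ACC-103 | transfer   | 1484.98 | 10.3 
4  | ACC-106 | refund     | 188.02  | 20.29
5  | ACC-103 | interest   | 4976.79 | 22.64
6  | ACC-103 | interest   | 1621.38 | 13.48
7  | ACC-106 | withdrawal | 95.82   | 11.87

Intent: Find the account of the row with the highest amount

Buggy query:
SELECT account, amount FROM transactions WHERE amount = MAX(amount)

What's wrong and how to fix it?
Bug: MAX(amount) is an aggregate and cannot be used directly in WHERE

Fix: Use a subquery: WHERE amount = (SELECT MAX(amount) FROM transactions)

Corrected query:
SELECT account, amount FROM transactions WHERE amount = (SELECT MAX(amount) FROM transactions)

Result:
account | amount 
--------+--------
ACC-103 | 4976.79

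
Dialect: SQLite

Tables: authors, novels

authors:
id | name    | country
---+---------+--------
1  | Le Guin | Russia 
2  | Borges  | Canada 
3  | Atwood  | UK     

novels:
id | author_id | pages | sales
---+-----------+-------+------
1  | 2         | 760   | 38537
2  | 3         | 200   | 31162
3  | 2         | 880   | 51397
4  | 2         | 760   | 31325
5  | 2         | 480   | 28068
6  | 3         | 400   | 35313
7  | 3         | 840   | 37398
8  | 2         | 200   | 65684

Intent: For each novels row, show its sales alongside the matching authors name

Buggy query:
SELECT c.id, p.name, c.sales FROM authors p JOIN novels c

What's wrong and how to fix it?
Bug: JOIN with no ON clause produces a cartesian product; every novels row pairs with every authors row

Fix: Add ON c.author_id = p.id to the JOIN

Corrected query:
SELECT c.id, p.name, c.sales FROM authors p JOIN novels c ON c.author_id = p.id

Result:
id | name   | sales
---+--------+------
1  | Borges | 38537
2  | Atwood | 31162
3  | Borges | 51397
4  | Borges | 31325
5  | Borges | 28068
6  | Atwood | 35313
7  | Atwood | 37398
8  | Borges | 65684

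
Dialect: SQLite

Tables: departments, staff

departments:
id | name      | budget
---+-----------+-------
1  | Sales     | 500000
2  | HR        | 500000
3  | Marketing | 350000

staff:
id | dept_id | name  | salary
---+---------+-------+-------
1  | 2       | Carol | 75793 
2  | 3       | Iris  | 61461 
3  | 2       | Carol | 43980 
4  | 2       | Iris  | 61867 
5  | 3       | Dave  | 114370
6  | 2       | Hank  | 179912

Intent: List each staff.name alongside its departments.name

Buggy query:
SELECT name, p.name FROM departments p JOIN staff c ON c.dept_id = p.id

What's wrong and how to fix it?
Bug: 'name' exists in both joined tables, so the database can't tell which one is meant

Fix: Prefix ambiguous columns with the table alias

Corrected query:
SELECT c.name, p.name FROM departments p JOIN staff c ON c.dept_id = p.id

Result:
name  | name     
------+----------
Carol | HR       
Iris  | Marketing
Carol | HR       
Iris  | HR       
Dave  | Marketing
Hank  | HR       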